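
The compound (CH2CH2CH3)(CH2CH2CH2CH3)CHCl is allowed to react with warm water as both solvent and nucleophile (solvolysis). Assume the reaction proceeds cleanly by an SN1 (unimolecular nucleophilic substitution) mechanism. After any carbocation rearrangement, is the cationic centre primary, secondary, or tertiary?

secondary

Step 1: Ionisation: the C–Cl σ-bond cleaves heterolytically; both bonding electrons depart with Cl⁻, leaving a secondary carbocation at the α-carbon.
No single 1,2-shift to an adjacent carbon would give a more-substituted cation, so no rearrangement occurs.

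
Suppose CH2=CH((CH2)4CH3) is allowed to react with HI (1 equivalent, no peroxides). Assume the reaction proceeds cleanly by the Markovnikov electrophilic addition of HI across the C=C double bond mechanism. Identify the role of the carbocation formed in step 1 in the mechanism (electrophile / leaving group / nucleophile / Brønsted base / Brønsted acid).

electrophile

Step 2: The I⁻ anion donates a lone pair to the carbocation, forming the new C–I σ-bond and giving the neutral alkyl halide.
The carbocation formed in step 1 accepts an electron pair into an empty or π* orbital — it is the electrophile.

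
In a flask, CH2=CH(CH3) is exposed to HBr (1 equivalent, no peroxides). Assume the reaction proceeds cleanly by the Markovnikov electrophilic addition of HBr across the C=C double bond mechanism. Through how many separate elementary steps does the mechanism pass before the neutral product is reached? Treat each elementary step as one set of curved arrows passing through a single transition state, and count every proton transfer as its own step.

Step 1: Electrophilic addition begins with the π(C=C) electrons forming a bond to the proton of HBr. Following Markovnikov's rule, the resulting cation is secondary. The H–Br bond breaks heterolytically, releasing Br⁻.
(No 1,2-shift: no single shift to an adjacent carbon would give a more stable cation.)
Step 2: Br⁻ captures the cation: a lone pair on Br⁻ fills the empty p orbital, producing the alkyl halide product.
Total: 2 elementary steps.

2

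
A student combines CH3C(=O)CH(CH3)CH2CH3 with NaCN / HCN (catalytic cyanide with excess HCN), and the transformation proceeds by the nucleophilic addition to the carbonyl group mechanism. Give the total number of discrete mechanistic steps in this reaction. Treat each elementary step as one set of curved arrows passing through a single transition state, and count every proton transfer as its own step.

Step 1: A lone pair / filled orbital on CN⁻ attacks the electrophilic carbonyl carbon; the π(C=O) electrons shift onto oxygen, producing a tetrahedral alkoxide intermediate.
Step 2: The alkoxide oxygen removes a proton from HCN present in the mixture, giving a cyanohydrin and regenerating CN⁻.
Total: 2 elementary steps.

2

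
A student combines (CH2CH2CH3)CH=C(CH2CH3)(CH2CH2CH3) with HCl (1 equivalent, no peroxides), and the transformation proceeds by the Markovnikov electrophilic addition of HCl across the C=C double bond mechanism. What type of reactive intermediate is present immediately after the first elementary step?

tertiary carbocation

Step 1: Protonation of the alkene by HCl: the π bond acts as the nucleophile and picks up H⁺, giving the more stable (Markovnikov) tertiary carbocation. The H–Cl bond breaks heterolytically, releasing Cl⁻.
After step 1 the species present is a tertiary carbocation.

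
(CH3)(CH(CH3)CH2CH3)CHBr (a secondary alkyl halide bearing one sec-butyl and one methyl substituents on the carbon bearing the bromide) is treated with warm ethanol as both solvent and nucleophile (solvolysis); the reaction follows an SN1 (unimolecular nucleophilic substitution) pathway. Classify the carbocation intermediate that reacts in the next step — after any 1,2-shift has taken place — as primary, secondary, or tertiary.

Step 1: The C–Br bond breaks with both electrons going to the bromide; Br⁻ leaves and a secondary carbocation remains.
Step 2: A hydride (H with its bonding pair) migrates from the adjacent sec-butyl carbon to the cationic centre — a 1,2-hydride shift — upgrading the secondary cation to a tertiary one.
The cation rearranges from secondary to tertiary via a 1,2-hydride shift from the adjacent sec-butyl carbon; the tertiary cation is what reacts next.

tertiary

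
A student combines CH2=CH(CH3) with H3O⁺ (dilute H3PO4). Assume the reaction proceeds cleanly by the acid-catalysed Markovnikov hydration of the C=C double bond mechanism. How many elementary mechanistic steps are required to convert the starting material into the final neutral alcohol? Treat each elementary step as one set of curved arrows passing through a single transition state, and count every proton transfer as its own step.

Step 1: Electrophilic addition begins with the π(C=C) electrons forming a bond to the proton of H3O⁺. Following Markovnikov's rule, the resulting cation is secondary. H2O is released.
(No 1,2-shift: no single shift to an adjacent carbon would give a more stable cation.)
Step 2: Water acts as the nucleophile: an oxygen lone pair bonds to the cationic carbon, giving an oxonium-ion intermediate.
Step 3: H2O removes a proton from the oxonium oxygen, regenerating H3O⁺ and giving the neutral alcohol.
Total: 3 elementary steps.

3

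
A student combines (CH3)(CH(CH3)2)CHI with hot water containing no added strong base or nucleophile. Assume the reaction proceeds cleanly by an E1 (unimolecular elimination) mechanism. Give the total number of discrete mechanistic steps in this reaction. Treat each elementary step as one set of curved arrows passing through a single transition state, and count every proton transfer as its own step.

Step 1: Rate-determining heterolysis of the C–I bond gives I⁻ and a secondary carbocation.
Step 2: Carbocation rearrangement: a 1,2-hydride shift from the adjacent isopropyl carbon converts the initially-formed secondary cation into the more stable tertiary cation.
Step 3: A water molecule (solvent) deprotonates a β-carbon; as the C–H bond breaks, those electrons form the new alkene π bond.
Total: 3 elementary steps.

3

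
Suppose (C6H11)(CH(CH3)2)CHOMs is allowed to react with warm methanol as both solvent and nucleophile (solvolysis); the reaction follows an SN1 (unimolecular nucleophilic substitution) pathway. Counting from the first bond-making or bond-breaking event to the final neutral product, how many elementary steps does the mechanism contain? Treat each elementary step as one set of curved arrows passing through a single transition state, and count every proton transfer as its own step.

4

Step 1: The C–O bond breaks with both electrons going to the mesylate; MsO⁻ leaves and a secondary carbocation remains.
Step 2: A hydride (H with its bonding pair) migrates from the adjacent isopropyl carbon to the cationic centre — a 1,2-hydride shift — upgrading the secondary cation to a tertiary one.
Step 3: A lone pair on the oxygen of CH3OH attacks the carbocation, forming a new C–O σ-bond and an oxonium ion.
Step 4: Deprotonation of the oxonium oxygen by solvent methanol yields the neutral ether.
Total: 4 elementary steps.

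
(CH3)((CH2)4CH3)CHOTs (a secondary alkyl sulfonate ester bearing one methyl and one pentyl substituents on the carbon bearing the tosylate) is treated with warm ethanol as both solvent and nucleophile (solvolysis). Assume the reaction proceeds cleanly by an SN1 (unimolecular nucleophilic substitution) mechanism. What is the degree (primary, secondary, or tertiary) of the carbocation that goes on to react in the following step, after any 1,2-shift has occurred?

Step 1: Rate-determining heterolysis of the C–O bond gives TsO⁻ and a secondary carbocation.
No single 1,2-shift to an adjacent carbon would give a more-substituted cation, so no rearrangement occurs.

secondary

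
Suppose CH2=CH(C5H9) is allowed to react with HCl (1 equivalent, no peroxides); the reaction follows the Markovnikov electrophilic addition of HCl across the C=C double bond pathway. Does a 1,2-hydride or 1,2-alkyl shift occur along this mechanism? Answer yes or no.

yes

The first-formed carbocation is secondary.
The adjacent cyclopentyl carbon already bears 2 other carbon substituents and has a hydrogen to migrate; after a 1,2-hydride shift from that carbon the positive charge sits on a tertiary centre.
Tertiary is more stable than secondary, so the shift occurs.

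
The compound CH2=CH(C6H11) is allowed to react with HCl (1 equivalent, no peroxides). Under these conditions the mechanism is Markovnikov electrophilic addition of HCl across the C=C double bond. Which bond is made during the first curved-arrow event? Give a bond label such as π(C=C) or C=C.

C–H

Step 1: The π electrons of the C=C bond attack a proton of HCl; Markovnikov addition places the new C–H on the less-substituted alkene carbon, so the positive charge ends up on the more-substituted carbon — a secondary carbocation. The H–Cl bond breaks heterolytically, releasing Cl⁻.
The bond formed in this step is the C–H bond.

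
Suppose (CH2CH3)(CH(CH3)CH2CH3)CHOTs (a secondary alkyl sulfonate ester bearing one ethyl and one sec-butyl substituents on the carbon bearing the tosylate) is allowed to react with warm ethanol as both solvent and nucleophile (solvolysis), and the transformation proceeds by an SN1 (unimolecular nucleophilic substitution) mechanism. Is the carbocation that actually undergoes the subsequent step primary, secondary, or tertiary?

Step 1: Ionisation: the C–O σ-bond cleaves heterolytically; both bonding electrons depart with TsO⁻, leaving a secondary carbocation at the α-carbon.
Step 2: Carbocation rearrangement: a 1,2-hydride shift from the adjacent sec-butyl carbon converts the initially-formed secondary cation into the more stable tertiary cation.
The cation rearranges from secondary to tertiary via a 1,2-hydride shift from the adjacent sec-butyl carbon; the tertiary cation is what reacts next.

tertiary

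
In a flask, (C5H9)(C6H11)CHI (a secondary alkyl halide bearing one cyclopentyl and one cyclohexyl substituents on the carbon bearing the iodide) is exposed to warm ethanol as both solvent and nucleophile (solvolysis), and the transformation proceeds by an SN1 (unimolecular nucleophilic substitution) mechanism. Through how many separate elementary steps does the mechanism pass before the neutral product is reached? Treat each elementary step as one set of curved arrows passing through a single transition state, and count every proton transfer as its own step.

4

Step 1: Rate-determining heterolysis of the C–I bond gives I⁻ and a secondary carbocation.
Step 2: Carbocation rearrangement: a 1,2-hydride shift from the adjacent cyclopentyl carbon converts the initially-formed secondary cation into the more stable tertiary cation.
Step 3: Nucleophilic capture: the oxygen of CH3CH2OH bonds to the cationic carbon, producing an oxonium-ion intermediate.
Step 4: Deprotonation of the oxonium oxygen by solvent ethanol yields the neutral ether.
Total: 4 elementary steps.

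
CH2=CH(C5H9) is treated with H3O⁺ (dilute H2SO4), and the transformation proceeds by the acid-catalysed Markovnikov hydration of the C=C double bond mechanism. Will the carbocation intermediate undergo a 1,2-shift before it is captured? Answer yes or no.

yes

The first-formed carbocation is secondary.
The adjacent cyclopentyl carbon already bears 2 other carbon substituents and has a hydrogen to migrate; after a 1,2-hydride shift from that carbon the positive charge sits on a tertiary centre.
Tertiary is more stable than secondary, so the shift occurs.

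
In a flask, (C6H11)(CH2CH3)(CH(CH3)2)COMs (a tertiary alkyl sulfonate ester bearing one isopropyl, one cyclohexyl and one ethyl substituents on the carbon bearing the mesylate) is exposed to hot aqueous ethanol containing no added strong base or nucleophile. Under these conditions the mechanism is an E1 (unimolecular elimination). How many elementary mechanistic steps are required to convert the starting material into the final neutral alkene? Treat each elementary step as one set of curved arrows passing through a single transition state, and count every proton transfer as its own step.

2

Step 1: Unassisted departure of MsO⁻ (taking the C–O bonding pair) generates a tertiary carbocation.
(No 1,2-shift: no single shift to an adjacent carbon would give a more stable cation.)
Step 2: A weak base (a water (or ethanol) molecule from the solvent) removes a proton from a carbon adjacent to the cationic centre; the electrons of that C–H bond become the new π(C=C) bond, giving the alkene.
Total: 2 elementary steps.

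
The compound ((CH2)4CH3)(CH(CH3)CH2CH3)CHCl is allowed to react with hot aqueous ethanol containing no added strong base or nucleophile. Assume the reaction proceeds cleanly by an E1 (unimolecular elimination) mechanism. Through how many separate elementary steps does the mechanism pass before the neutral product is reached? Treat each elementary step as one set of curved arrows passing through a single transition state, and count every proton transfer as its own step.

3

Step 1: The C–Cl bond breaks with both electrons going to the chloride; Cl⁻ leaves and a secondary carbocation remains.
Step 2: A 1,2-hydride shift from the adjacent sec-butyl carbon moves the positive charge from the secondary centre to an adjacent carbon, generating a more stable tertiary carbocation.
Step 3: A weak base (a water (or ethanol) molecule from the solvent) removes a proton from a carbon adjacent to the cationic centre; the electrons of that C–H bond become the new π(C=C) bond, giving the alkene.
Total: 3 elementary steps.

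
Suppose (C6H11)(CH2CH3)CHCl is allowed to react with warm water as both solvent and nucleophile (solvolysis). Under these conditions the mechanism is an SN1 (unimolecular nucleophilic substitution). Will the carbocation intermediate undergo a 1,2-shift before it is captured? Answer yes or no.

The first-formed carbocation is secondary.
The adjacent cyclohexyl carbon already bears 2 other carbon substituents and has a hydrogen to migrate; after a 1,2-hydride shift from that carbon the positive charge sits on a tertiary centre.
Tertiary is more stable than secondary, so the shift occurs.

yes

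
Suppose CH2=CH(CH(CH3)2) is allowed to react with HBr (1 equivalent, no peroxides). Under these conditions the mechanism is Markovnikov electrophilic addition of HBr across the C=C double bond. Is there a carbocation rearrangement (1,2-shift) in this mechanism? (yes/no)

yes

The first-formed carbocation is secondary.
The adjacent isopropyl carbon already bears 2 other carbon substituents and has a hydrogen to migrate; after a 1,2-hydride shift from that carbon the positive charge sits on a tertiary centre.
Tertiary is more stable than secondary, so the shift occurs.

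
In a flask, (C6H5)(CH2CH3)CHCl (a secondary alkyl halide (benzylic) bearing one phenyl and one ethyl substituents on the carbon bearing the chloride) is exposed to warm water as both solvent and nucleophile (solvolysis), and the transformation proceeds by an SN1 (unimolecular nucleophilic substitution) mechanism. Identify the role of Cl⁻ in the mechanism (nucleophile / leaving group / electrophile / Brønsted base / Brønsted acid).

Step 1: Ionisation: the C–Cl σ-bond cleaves heterolytically; both bonding electrons depart with Cl⁻, leaving a secondary carbocation at the α-carbon.
Cl⁻ departs with both electrons of the breaking σ-bond — that is the definition of a leaving group.

leaving group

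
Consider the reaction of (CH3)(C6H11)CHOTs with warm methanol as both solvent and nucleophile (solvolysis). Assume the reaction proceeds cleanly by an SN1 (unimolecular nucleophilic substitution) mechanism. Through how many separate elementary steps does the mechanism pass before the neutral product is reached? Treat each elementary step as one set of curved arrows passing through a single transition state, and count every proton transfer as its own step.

Step 1: Rate-determining heterolysis of the C–O bond gives TsO⁻ and a secondary carbocation.
Step 2: A hydride (H with its bonding pair) migrates from the adjacent cyclohexyl carbon to the cationic centre — a 1,2-hydride shift — upgrading the secondary cation to a tertiary one.
Step 3: CH3OH donates an oxygen lone pair into the empty p orbital of the cation, giving a protonated ether (an oxonium ion).
Step 4: Proton transfer from the O–H of the oxonium ion to a solvent molecule delivers the neutral ether.
Total: 4 elementary steps.

4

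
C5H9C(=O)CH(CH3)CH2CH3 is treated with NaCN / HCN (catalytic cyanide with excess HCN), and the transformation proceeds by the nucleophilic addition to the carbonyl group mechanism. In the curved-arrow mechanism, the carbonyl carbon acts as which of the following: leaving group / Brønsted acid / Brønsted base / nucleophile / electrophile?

Step 1: A lone pair / filled orbital on CN⁻ attacks the electrophilic carbonyl carbon; the π(C=O) electrons shift onto oxygen, producing a tetrahedral alkoxide intermediate.
The carbonyl carbon accepts an electron pair into an empty or π* orbital — it is the electrophile.

electrophile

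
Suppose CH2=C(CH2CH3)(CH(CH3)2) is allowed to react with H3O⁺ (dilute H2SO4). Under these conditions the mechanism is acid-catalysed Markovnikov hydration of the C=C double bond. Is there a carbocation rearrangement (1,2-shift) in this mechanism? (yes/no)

no

The first-formed carbocation is tertiary.
No single 1,2-shift to an adjacent carbon would produce a more-substituted cation than the one already present, so no rearrangement occurs.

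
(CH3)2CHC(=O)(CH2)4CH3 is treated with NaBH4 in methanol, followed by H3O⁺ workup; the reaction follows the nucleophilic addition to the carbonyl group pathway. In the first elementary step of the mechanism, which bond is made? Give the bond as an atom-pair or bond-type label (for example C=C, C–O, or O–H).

C–H

Step 1: Nucleophilic addition: H⁻ (delivered from BH4⁻) adds to the carbonyl carbon, pushing the π(C=O) electron pair onto oxygen and giving a tetrahedral alkoxide.
The bond formed in this step is the C–H bond.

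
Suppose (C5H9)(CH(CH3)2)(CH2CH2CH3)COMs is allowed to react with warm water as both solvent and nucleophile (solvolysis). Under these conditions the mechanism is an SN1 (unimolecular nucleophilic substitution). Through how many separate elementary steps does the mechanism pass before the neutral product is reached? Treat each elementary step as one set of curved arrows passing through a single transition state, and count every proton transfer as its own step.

3

Step 1: Ionisation: the C–O σ-bond cleaves heterolytically; both bonding electrons depart with MsO⁻, leaving a tertiary carbocation at the α-carbon.
(No 1,2-shift: no single shift to an adjacent carbon would give a more stable cation.)
Step 2: A lone pair on the oxygen of H2O attacks the carbocation, forming a new C–O σ-bond and an oxonium ion.
Step 3: Proton transfer from the O–H of the oxonium ion to a solvent molecule delivers the neutral alcohol.
Total: 3 elementary steps.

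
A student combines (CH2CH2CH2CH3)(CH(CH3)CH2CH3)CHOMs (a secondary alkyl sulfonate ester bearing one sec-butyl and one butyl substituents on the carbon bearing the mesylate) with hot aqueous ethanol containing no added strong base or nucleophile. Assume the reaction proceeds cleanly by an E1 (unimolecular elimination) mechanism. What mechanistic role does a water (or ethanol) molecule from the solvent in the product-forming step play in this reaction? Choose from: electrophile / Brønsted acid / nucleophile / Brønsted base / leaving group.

Brønsted base

Step 3: Loss of a β-proton to a water (or ethanol) molecule of the solvent: the C–H bonding pair collapses toward the cationic carbon to form the C=C π bond, yielding the alkene.
A water (or ethanol) molecule from the solvent in the product-forming step accepts a proton in a proton-transfer step — a Brønsted base.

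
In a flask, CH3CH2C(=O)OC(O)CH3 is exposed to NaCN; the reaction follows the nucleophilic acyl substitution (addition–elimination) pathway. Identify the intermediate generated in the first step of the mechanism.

Step 1: CN⁻ adds to the carbonyl carbon; the C=O π electrons shift onto oxygen and a tetrahedral alkoxide intermediate forms.
After step 1 the species present is a tetrahedral intermediate.

tetrahedral intermediate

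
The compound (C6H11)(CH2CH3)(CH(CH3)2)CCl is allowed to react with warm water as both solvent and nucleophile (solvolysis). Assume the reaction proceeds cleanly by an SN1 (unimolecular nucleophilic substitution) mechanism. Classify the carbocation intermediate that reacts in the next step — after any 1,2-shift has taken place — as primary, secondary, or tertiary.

tertiary

Step 1: Unassisted departure of Cl⁻ (taking the C–Cl bonding pair) generates a tertiary carbocation.
No single 1,2-shift to an adjacent carbon would give a more-substituted cation, so no rearrangement occurs.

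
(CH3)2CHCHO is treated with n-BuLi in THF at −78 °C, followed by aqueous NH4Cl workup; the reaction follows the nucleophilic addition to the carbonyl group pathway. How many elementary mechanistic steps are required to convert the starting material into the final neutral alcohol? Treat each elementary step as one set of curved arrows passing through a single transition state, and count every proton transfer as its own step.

Step 1: A lone pair / filled orbital on the carbanion-like carbon of n-BuLi attacks the electrophilic carbonyl carbon; the π(C=O) electrons shift onto oxygen, producing a tetrahedral alkoxide intermediate.
Step 2: On aqueous NH4Cl workup the alkoxide oxygen is protonated, giving an alcohol.
Total: 2 elementary steps.

2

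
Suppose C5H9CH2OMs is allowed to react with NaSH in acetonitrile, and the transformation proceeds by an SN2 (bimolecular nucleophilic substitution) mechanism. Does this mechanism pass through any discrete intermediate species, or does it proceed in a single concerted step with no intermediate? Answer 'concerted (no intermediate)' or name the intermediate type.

Backside attack by HS⁻ on the carbon bearing the mesylate: the new C–S bond forms as the C–O bond breaks, with Walden inversion at carbon.
All bond changes occur in one transition state; no discrete intermediate is formed.

concerted (no intermediate)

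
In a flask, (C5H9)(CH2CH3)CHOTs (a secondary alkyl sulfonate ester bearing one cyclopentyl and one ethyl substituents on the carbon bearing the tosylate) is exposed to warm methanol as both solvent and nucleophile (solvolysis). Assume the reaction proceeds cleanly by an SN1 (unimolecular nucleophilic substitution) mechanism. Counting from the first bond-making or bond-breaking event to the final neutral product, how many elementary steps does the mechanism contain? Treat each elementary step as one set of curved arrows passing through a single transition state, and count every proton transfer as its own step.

Step 1: Unassisted departure of TsO⁻ (taking the C–O bonding pair) generates a secondary carbocation.
Step 2: A hydride (H with its bonding pair) migrates from the adjacent cyclopentyl carbon to the cationic centre — a 1,2-hydride shift — upgrading the secondary cation to a tertiary one.
Step 3: CH3OH donates an oxygen lone pair into the empty p orbital of the cation, giving a protonated ether (an oxonium ion).
Step 4: A second solvent molecule removes the proton on oxygen, giving the neutral ether product.
Total: 4 elementary steps.

4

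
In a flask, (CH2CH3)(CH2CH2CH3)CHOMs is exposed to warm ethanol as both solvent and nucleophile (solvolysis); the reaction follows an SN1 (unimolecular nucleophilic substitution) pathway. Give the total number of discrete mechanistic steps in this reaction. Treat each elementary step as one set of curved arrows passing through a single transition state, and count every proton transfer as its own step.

3

Step 1: Unassisted departure of MsO⁻ (taking the C–O bonding pair) generates a secondary carbocation.
(No 1,2-shift: no single shift to an adjacent carbon would give a more stable cation.)
Step 2: A lone pair on the oxygen of CH3CH2OH attacks the carbocation, forming a new C–O σ-bond and an oxonium ion.
Step 3: A second solvent molecule removes the proton on oxygen, giving the neutral ether product.
Total: 3 elementary steps.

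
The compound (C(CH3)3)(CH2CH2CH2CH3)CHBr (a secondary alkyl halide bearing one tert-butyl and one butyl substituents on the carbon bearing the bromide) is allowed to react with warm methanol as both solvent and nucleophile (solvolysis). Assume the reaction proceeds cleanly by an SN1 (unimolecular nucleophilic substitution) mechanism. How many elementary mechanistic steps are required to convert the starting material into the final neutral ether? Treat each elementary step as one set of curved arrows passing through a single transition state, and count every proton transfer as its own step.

Step 1: Ionisation: the C–Br σ-bond cleaves heterolytically; both bonding electrons depart with Br⁻, leaving a secondary carbocation at the α-carbon.
Step 2: A methyl group with its bonding pair migrates from the adjacent tert-butyl carbon to the cationic centre — a 1,2-methyl shift — upgrading the secondary cation to a tertiary one.
Step 3: CH3OH donates an oxygen lone pair into the empty p orbital of the cation, giving a protonated ether (an oxonium ion).
Step 4: Deprotonation of the oxonium oxygen by solvent methanol yields the neutral ether.
Total: 4 elementary steps.

4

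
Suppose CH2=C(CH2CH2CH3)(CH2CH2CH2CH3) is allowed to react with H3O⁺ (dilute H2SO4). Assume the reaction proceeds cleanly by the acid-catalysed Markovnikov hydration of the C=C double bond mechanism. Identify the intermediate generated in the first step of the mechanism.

tertiary carbocation

Step 1: Electrophilic addition begins with the π(C=C) electrons forming a bond to the proton of H3O⁺. Following Markovnikov's rule, the resulting cation is tertiary. H2O is released.
After step 1 the species present is a tertiary carbocation.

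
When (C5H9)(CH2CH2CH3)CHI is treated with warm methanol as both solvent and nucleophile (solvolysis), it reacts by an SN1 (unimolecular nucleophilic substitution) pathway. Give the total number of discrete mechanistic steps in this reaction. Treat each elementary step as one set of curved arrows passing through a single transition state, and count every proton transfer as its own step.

4

Step 1: The C–I bond breaks with both electrons going to the iodide; I⁻ leaves and a secondary carbocation remains.
Step 2: Carbocation rearrangement: a 1,2-hydride shift from the adjacent cyclopentyl carbon converts the initially-formed secondary cation into the more stable tertiary cation.
Step 3: Nucleophilic capture: the oxygen of CH3OH bonds to the cationic carbon, producing an oxonium-ion intermediate.
Step 4: Proton transfer from the O–H of the oxonium ion to a solvent molecule delivers the neutral ether.
Total: 4 elementary steps.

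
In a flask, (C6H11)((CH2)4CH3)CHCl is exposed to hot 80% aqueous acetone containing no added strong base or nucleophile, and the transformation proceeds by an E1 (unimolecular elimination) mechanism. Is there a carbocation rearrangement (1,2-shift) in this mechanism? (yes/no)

The first-formed carbocation is secondary.
The adjacent cyclohexyl carbon already bears 2 other carbon substituents and has a hydrogen to migrate; after a 1,2-hydride shift from that carbon the positive charge sits on a tertiary centre.
Tertiary is more stable than secondary, so the shift occurs.

yes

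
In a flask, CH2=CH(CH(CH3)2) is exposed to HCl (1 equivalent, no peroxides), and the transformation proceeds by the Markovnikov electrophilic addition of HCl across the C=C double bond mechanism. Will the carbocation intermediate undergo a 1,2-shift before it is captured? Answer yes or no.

yes

The first-formed carbocation is secondary.
The adjacent isopropyl carbon already bears 2 other carbon substituents and has a hydrogen to migrate; after a 1,2-hydride shift from that carbon the positive charge sits on a tertiary centre.
Tertiary is more stable than secondary, so the shift occurs.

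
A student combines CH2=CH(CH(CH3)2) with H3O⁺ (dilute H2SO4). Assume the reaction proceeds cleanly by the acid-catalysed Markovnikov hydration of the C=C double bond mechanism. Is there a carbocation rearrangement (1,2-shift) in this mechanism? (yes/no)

yes

The first-formed carbocation is secondary.
The adjacent isopropyl carbon already bears 2 other carbon substituents and has a hydrogen to migrate; after a 1,2-hydride shift from that carbon the positive charge sits on a tertiary centre.
Tertiary is more stable than secondary, so the shift occurs.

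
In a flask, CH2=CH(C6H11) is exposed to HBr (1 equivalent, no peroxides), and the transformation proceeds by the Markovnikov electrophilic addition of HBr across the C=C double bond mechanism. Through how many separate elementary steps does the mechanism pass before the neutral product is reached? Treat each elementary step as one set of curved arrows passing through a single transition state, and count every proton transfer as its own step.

3

Step 1: The π electrons of the C=C bond attack a proton of HBr; Markovnikov addition places the new C–H on the less-substituted alkene carbon, so the positive charge ends up on the more-substituted carbon — a secondary carbocation. The H–Br bond breaks heterolytically, releasing Br⁻.
Step 2: A 1,2-hydride shift from the adjacent cyclohexyl carbon moves the positive charge from the secondary centre to an adjacent carbon, generating a more stable tertiary carbocation.
Step 3: Nucleophilic attack by Br⁻ on the carbocation completes the addition, giving R–Br.
Total: 3 elementary steps.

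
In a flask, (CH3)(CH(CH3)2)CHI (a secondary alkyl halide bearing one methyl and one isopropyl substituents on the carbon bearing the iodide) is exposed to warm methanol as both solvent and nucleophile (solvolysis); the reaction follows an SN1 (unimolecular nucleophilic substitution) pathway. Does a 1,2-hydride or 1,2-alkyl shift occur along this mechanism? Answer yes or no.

The first-formed carbocation is secondary.
The adjacent isopropyl carbon already bears 2 other carbon substituents and has a hydrogen to migrate; after a 1,2-hydride shift from that carbon the positive charge sits on a tertiary centre.
Tertiary is more stable than secondary, so the shift occurs.

yes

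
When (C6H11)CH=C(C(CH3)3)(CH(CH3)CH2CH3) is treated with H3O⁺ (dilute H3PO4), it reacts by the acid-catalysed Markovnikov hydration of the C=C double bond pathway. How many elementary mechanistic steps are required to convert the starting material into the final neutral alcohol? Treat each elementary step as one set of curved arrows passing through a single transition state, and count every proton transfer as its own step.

Step 1: The π electrons of the C=C bond attack a proton of H3O⁺; Markovnikov addition places the new C–H on the less-substituted alkene carbon, so the positive charge ends up on the more-substituted carbon — a tertiary carbocation. H2O is released.
(No 1,2-shift: no single shift to an adjacent carbon would give a more stable cation.)
Step 2: Nucleophilic capture of the cation by H2O produces the protonated alcohol (an oxonium ion).
Step 3: Proton transfer from the O–H of the oxonium ion to H2O completes the catalytic cycle and yields the alcohol.
Total: 3 elementary steps.

3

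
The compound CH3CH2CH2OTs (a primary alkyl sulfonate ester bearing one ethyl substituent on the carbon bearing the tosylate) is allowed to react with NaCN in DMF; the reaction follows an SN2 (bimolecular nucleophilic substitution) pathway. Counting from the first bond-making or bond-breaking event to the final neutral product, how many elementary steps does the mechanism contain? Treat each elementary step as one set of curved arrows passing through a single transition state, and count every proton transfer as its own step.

1

Step 1: Backside attack by CN⁻ on the carbon bearing the tosylate: the new C–C bond forms as the C–O bond breaks, with Walden inversion at carbon.
Total: 1 elementary step.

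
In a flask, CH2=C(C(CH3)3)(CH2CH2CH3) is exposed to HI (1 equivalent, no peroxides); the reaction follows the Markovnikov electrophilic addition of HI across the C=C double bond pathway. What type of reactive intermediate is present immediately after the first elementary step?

tertiary carbocation

Step 1: Protonation of the alkene by HI: the π bond acts as the nucleophile and picks up H⁺, giving the more stable (Markovnikov) tertiary carbocation. The H–I bond breaks heterolytically, releasing I⁻.
After step 1 the species present is a tertiary carbocation.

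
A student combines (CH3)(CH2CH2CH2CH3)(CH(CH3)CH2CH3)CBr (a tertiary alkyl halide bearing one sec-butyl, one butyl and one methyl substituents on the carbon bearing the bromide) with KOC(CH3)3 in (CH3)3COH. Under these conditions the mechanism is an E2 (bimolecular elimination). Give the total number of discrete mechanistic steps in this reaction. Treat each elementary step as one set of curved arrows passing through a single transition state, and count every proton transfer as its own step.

1

Step 1: Concerted anti-periplanar elimination: (CH3)3CO⁻ abstracts a β-H while Br⁻ leaves, and the C–H electrons become the new C=C π bond — all in a single transition state.
Total: 1 elementary step.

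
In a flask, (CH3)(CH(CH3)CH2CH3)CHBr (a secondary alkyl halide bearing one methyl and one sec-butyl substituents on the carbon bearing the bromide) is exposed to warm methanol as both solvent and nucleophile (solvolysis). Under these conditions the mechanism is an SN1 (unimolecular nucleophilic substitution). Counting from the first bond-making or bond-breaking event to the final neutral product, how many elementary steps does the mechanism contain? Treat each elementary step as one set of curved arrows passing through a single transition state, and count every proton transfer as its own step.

Step 1: Ionisation: the C–Br σ-bond cleaves heterolytically; both bonding electrons depart with Br⁻, leaving a secondary carbocation at the α-carbon.
Step 2: Carbocation rearrangement: a 1,2-hydride shift from the adjacent sec-butyl carbon converts the initially-formed secondary cation into the more stable tertiary cation.
Step 3: A lone pair on the oxygen of CH3OH attacks the carbocation, forming a new C–O σ-bond and an oxonium ion.
Step 4: Deprotonation of the oxonium oxygen by solvent methanol yields the neutral ether.
Total: 4 elementary steps.

4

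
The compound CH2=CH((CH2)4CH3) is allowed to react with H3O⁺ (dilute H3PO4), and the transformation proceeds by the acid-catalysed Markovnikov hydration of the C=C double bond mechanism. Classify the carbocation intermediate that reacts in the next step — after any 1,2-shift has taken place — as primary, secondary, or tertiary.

Step 1: The π electrons of the C=C bond attack a proton of H3O⁺; Markovnikov addition places the new C–H on the less-substituted alkene carbon, so the positive charge ends up on the more-substituted carbon — a secondary carbocation. H2O is released.
No single 1,2-shift to an adjacent carbon would give a more-substituted cation, so no rearrangement occurs.

secondary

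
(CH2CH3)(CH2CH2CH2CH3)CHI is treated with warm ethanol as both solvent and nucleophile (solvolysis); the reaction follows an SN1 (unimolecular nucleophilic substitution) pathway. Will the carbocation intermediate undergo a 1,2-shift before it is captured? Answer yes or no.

no

The first-formed carbocation is secondary.
No single 1,2-shift to an adjacent carbon would produce a more-substituted cation than the one already present, so no rearrangement occurs.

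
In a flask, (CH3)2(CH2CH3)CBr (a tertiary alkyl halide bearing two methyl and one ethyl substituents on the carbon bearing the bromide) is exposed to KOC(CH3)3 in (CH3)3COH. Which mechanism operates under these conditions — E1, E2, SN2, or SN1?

E2

Conditions: a strong/bulky base with a tertiary substrate bearing a β-hydrogen.
These conditions are the textbook signature of the E2 pathway.
A strong (often hindered) base removes a β-H in concert with loss of the leaving group — bimolecular elimination.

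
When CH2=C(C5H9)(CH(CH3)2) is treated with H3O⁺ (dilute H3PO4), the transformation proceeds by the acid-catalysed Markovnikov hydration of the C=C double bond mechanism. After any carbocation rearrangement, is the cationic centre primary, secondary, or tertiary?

tertiary

Step 1: Protonation of the alkene by H3O⁺: the π bond acts as the nucleophile and picks up H⁺, giving the more stable (Markovnikov) tertiary carbocation. H2O is released.
No single 1,2-shift to an adjacent carbon would give a more-substituted cation, so no rearrangement occurs.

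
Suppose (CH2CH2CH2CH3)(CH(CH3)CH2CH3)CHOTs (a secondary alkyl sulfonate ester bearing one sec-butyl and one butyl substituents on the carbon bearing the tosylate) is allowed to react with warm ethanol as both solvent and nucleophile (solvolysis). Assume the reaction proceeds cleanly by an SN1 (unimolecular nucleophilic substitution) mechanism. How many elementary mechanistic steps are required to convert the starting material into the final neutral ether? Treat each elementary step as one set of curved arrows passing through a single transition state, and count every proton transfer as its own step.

Step 1: The C–O bond breaks with both electrons going to the tosylate; TsO⁻ leaves and a secondary carbocation remains.
Step 2: A hydride (H with its bonding pair) migrates from the adjacent sec-butyl carbon to the cationic centre — a 1,2-hydride shift — upgrading the secondary cation to a tertiary one.
Step 3: A lone pair on the oxygen of CH3CH2OH attacks the carbocation, forming a new C–O σ-bond and an oxonium ion.
Step 4: A second solvent molecule removes the proton on oxygen, giving the neutral ether product.
Total: 4 elementary steps.

4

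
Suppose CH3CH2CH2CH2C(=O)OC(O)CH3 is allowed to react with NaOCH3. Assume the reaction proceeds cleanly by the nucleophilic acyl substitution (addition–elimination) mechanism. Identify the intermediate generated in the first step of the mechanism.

Step 1: CH3O⁻ adds to the carbonyl carbon; the C=O π electrons shift onto oxygen and a tetrahedral alkoxide intermediate forms.
After step 1 the species present is a tetrahedral intermediate.

tetrahedral intermediate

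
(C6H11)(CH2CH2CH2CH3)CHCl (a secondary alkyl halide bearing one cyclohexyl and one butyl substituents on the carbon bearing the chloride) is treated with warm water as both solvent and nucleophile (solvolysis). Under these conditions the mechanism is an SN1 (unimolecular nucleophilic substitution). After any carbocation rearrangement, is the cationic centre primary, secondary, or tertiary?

tertiary

Step 1: Rate-determining heterolysis of the C–Cl bond gives Cl⁻ and a secondary carbocation.
Step 2: A 1,2-hydride shift from the adjacent cyclohexyl carbon moves the positive charge from the secondary centre to an adjacent carbon, generating a more stable tertiary carbocation.
The cation rearranges from secondary to tertiary via a 1,2-hydride shift from the adjacent cyclohexyl carbon; the tertiary cation is what reacts next.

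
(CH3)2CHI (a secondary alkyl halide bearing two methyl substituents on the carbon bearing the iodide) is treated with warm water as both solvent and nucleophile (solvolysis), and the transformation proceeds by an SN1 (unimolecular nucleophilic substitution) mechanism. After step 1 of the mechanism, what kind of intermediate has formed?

secondary carbocation

Step 1: Unassisted departure of I⁻ (taking the C–I bonding pair) generates a secondary carbocation.
After step 1 the species present is a secondary carbocation.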